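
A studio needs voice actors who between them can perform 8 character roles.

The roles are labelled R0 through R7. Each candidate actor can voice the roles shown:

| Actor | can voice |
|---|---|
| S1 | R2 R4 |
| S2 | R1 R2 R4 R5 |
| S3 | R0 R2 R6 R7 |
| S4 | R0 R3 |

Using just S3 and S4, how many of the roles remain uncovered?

Union of S3, S4 = {R0, R2, R3, R6, R7}.
Not covered: R1, R4, R5 — 3 roles.

3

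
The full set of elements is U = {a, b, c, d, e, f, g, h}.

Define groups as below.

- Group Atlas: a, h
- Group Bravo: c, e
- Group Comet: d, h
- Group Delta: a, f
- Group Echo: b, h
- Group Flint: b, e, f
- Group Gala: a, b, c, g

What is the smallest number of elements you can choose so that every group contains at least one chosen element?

3

The 3 elements {c, f, h} hit every group.
The groups Bravo, Comet, Delta are pairwise disjoint, so any hitting set needs a separate element for each — at least 3. Hence 3 is optimal.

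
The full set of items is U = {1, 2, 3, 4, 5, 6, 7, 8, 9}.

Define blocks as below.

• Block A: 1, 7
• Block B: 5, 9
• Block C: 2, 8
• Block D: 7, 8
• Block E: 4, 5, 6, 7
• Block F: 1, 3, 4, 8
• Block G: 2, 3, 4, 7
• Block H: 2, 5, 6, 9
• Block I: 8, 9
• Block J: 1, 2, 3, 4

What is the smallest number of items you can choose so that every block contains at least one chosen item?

Take T = {2, 4, 7, 9}. Each listed block contains at least one of these, so T is a hitting set of size 4.
No choice of 3 items meets every block, so 4 is the minimum.

4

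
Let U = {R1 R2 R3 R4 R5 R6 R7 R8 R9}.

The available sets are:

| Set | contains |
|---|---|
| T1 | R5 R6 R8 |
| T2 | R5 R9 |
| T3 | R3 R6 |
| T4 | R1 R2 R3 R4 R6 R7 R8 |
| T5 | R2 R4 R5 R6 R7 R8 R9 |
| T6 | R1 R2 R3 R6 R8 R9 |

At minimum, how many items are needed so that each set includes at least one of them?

H = {R6, R9} meets every set (each contains at least one member of H), and |H| = 2.
The sets T2, T4 are pairwise disjoint, so any hitting set needs a separate item for each — at least 2. Hence 2 is optimal.

2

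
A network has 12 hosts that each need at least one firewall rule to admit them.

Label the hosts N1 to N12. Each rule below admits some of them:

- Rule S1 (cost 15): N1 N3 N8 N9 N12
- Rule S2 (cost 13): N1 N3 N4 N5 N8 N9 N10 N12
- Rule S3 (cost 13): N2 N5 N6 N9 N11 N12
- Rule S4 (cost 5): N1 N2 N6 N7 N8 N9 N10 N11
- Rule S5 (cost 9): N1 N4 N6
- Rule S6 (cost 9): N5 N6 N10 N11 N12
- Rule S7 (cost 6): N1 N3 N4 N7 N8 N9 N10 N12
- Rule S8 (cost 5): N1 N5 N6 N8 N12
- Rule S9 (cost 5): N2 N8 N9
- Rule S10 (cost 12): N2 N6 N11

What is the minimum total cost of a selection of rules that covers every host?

S4, S7, S8 together cover every host (S4 ∪ S7 ∪ S8 = {N1, N2, N3, N4, N5, N6, N7, N8, N9, N10, N11, N12}); total cost 5 + 6 + 5 = 16.
No covering selection has total cost below 16.

16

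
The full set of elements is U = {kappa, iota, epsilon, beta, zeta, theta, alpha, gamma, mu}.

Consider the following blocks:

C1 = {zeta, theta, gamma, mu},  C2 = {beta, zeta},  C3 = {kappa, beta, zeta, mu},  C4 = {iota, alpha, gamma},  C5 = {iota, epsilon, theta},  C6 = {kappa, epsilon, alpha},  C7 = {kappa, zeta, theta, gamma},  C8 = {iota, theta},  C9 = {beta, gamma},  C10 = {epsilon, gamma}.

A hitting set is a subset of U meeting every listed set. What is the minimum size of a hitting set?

H = {iota, beta, alpha, gamma} meets every block (each contains at least one member of H), and |H| = 4.
No choice of 3 elements meets every block, so 4 is the minimum.

4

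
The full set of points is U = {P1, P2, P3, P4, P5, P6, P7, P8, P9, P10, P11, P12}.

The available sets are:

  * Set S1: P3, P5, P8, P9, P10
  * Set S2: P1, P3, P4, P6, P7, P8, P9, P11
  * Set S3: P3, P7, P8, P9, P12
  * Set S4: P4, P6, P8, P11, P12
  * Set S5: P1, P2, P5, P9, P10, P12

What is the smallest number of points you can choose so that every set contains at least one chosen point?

The 2 points {P5, P8} hit every set.
No single point lies in every set, so at least 2 are needed and 2 is optimal.

2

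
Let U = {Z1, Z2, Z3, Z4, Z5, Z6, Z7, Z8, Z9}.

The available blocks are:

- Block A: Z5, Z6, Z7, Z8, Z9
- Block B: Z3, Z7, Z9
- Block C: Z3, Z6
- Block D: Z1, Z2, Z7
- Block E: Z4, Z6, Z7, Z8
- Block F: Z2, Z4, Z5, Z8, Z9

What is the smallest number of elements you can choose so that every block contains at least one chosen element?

Take H = {Z2, Z3, Z6}. Each listed block contains at least one of these, so H is a hitting set of size 3.
No choice of 2 elements meets every block, so 3 is the minimum.

3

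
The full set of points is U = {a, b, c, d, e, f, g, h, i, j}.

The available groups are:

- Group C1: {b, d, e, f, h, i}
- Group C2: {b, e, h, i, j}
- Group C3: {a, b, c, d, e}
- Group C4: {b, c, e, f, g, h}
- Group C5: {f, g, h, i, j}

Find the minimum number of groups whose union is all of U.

C3 and C5 cover everything between them: the union {a, b, c, d, e, f, g, h, i, j} is all of U.
No single group has all 10 points (the largest, C1, has 6), so 2 is optimal.

2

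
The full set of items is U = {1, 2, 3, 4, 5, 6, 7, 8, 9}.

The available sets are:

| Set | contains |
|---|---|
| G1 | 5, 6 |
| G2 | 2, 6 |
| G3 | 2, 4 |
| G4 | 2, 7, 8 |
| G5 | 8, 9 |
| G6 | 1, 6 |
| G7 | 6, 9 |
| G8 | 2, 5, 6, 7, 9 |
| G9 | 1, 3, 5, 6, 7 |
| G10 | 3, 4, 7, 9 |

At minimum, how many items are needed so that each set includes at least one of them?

3

H = {4, 6, 8} meets every set (each contains at least one member of H), and |H| = 3.
The sets G3, G5, G9 are pairwise disjoint, so any hitting set needs a separate item for each — at least 3. Hence 3 is optimal.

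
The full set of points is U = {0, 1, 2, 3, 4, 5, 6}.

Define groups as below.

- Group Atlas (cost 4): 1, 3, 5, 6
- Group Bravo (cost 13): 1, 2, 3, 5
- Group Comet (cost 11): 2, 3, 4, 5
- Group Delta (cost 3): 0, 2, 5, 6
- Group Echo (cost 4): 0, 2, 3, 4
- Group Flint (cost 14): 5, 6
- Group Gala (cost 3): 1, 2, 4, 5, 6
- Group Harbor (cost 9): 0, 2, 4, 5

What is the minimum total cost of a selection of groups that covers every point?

7

Echo, Gala together cover every point (Echo ∪ Gala = {0, 1, 2, 3, 4, 5, 6}); total cost 4 + 3 = 7.
No covering selection has total cost below 7.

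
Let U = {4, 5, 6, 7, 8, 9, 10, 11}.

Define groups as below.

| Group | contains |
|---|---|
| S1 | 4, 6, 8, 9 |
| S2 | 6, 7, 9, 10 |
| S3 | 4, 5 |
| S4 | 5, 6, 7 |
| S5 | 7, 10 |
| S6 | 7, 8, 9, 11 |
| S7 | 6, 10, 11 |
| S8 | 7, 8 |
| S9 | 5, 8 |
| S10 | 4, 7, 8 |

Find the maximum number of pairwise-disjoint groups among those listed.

S3, S7, S8 are pairwise disjoint (S3={4,5}; S7={6,10,11}; S8={7,8}).
Every remaining group overlaps one of these, and no 4 of the listed groups are pairwise disjoint, so 3 is the maximum.

3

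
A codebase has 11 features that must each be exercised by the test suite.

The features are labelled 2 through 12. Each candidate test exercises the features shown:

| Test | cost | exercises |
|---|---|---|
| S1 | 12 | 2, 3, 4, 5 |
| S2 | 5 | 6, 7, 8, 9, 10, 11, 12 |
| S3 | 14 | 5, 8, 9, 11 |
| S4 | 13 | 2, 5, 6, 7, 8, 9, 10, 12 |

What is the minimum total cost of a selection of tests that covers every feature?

S1, S2 together cover every feature (S1 ∪ S2 = {2, 3, 4, 5, 6, 7, 8, 9, 10, 11, 12}); total cost 12 + 5 = 17.
No covering selection has total cost below 17.

17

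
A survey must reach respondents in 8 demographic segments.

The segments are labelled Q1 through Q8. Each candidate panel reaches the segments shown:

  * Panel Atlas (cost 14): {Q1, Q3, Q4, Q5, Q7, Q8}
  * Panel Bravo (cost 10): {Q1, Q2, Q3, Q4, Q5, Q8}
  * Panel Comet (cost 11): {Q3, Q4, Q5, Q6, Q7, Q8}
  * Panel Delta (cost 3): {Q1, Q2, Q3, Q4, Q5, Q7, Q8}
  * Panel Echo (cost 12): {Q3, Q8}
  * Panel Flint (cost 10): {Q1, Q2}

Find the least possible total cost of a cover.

Comet, Delta together cover every segment (Comet ∪ Delta = {Q1, Q2, Q3, Q4, Q5, Q6, Q7, Q8}); total cost 11 + 3 = 14.
No covering selection has total cost below 14.

14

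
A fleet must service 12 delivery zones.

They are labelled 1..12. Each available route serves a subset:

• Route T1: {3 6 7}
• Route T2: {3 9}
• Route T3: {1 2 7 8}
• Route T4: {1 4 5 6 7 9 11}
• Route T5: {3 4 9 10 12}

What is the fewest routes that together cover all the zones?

3

T3 and T4 and T5 together: T3 ∪ T4 ∪ T5 = {1, 2, 3, 4, 5, 6, 7, 8, 9, 10, 11, 12} — every zone is covered.
Only T3 contains 2, so T3 is forced; the remaining 8 zones need at least 2 more routes (each remaining route adds at most 5) — so at least 3 routes are needed, and 3 is optimal.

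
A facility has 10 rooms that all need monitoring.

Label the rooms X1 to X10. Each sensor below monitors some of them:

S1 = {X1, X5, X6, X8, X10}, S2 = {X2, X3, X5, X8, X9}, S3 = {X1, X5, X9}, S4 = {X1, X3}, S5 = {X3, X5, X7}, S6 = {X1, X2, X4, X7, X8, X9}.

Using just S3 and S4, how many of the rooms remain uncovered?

6

Union of S3, S4 = {X1, X3, X5, X9}.
Not covered: X2, X4, X6, X7, X8, X10 — 6 rooms.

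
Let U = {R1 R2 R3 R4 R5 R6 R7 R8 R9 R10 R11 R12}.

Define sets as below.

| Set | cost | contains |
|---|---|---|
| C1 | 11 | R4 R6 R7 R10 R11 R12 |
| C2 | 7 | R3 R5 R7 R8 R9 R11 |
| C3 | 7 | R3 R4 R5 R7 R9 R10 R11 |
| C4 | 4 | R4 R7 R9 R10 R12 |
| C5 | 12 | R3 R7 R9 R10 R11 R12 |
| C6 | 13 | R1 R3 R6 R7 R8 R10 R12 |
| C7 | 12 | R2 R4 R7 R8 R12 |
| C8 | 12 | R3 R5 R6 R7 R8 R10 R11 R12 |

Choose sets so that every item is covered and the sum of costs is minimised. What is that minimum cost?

32

C3, C6, C7 together cover every item (C3 ∪ C6 ∪ C7 = {R1, R2, R3, R4, R5, R6, R7, R8, R9, R10, R11, R12}); total cost 7 + 13 + 12 = 32.
The greedy pick C4, C2, C6, C7 costs 36; no covering selection beats 32.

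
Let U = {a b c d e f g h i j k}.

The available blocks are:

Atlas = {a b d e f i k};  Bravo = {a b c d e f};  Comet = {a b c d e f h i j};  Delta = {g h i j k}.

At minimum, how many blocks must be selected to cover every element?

Comet and Delta together: Comet ∪ Delta = {a, b, c, d, e, f, g, h, i, j, k} — every element is covered.
No single block has all 11 elements (the largest, Comet, has 9), so 2 is optimal.

2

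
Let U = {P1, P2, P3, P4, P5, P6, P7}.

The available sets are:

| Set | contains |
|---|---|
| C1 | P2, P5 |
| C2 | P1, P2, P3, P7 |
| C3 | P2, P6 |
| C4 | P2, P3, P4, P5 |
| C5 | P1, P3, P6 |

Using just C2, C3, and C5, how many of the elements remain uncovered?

Union of C2, C3, C5 = {P1, P2, P3, P6, P7}.
Not covered: P4, P5 — 2 elements.

2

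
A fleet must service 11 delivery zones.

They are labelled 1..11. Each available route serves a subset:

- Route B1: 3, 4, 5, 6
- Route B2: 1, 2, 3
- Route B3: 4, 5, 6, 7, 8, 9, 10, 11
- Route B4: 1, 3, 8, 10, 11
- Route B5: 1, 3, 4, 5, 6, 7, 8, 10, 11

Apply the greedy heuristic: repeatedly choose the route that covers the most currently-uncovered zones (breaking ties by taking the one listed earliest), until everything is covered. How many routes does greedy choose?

3

Greedy: pick B5 (covers 9 new) → pick B2 (covers 1 new) → pick B3 (covers 1 new). Total picks: 3.
(The true minimum cover uses only 2 routes, so greedy is not optimal here.)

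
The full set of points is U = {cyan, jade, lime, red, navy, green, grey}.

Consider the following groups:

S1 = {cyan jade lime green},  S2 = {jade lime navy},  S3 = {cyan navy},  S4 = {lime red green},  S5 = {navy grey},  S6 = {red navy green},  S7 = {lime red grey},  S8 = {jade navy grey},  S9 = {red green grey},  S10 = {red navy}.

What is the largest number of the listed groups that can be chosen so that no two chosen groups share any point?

2

S3, S4 are pairwise disjoint (S3={cyan,navy}; S4={lime,red,green}).
Every remaining group overlaps one of these, and no 3 of the listed groups are pairwise disjoint, so 2 is the maximum.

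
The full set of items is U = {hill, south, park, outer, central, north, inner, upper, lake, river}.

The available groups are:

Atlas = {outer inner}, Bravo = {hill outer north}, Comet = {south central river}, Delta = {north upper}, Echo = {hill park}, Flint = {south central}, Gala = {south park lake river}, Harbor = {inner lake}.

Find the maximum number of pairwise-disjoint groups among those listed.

4

Delta, Echo, Flint, Harbor are pairwise disjoint (Delta={north,upper}; Echo={hill,park}; Flint={south,central}; Harbor={inner,lake}).
Every remaining group overlaps one of these, and no 5 of the listed groups are pairwise disjoint, so 4 is the maximum.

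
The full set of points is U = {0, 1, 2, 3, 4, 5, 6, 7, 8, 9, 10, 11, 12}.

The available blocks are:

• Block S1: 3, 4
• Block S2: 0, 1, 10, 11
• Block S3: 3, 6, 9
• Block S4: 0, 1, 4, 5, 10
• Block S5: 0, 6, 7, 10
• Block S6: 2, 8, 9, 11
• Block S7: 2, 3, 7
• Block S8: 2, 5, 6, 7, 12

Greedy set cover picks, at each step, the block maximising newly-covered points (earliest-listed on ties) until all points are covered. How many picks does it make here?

Greedy: pick S4 (covers 5 new) → pick S6 (covers 4 new) → pick S8 (covers 3 new) → pick S1 (covers 1 new). Total picks: 4.

4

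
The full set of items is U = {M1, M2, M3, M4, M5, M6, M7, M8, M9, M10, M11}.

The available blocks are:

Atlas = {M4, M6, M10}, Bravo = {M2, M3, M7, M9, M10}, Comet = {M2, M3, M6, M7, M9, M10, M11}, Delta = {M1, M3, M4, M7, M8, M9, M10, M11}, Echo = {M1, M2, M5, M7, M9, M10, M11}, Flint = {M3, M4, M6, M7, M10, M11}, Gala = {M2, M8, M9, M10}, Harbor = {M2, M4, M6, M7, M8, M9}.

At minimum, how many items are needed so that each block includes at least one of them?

2

The 2 items {M8, M10} hit every block.
No single item lies in every block, so at least 2 are needed and 2 is optimal.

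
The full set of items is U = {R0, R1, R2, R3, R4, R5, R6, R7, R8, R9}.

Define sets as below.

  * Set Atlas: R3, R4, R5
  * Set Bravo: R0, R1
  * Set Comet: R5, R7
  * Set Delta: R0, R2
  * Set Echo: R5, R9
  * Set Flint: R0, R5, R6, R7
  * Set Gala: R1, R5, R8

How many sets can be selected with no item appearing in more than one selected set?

2

Delta, Gala are pairwise disjoint (Delta={R0,R2}; Gala={R1,R5,R8}).
Every remaining set overlaps one of these, and no 3 of the listed sets are pairwise disjoint, so 2 is the maximum.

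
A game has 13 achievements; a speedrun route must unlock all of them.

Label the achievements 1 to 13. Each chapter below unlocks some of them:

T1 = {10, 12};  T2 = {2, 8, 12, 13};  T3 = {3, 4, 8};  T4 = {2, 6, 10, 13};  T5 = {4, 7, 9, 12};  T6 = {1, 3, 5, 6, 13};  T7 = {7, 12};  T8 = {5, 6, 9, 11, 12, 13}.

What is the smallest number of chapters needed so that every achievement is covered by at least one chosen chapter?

5

Take {T1, T2, T5, T6, T8}. Their union is {1, 2, 3, 4, 5, 6, 7, 8, 9, 10, 11, 12, 13}, which is all 13 achievements.
No 4 of the 8 chapters cover everything (all 70 combinations miss at least one achievement), so 5 is optimal.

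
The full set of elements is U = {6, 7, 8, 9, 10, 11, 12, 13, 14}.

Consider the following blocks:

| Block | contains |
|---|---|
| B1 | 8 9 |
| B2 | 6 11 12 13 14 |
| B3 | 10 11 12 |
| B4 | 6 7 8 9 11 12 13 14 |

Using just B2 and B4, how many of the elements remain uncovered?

Union of B2, B4 = {6, 7, 8, 9, 11, 12, 13, 14}.
Not covered: 10 — 1 element.

1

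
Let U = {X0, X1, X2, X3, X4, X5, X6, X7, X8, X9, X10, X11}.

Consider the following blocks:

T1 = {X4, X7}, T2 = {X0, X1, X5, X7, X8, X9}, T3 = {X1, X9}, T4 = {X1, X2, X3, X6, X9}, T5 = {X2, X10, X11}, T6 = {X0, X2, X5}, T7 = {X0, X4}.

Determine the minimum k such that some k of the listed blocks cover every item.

T2, T4, T5, and T7 cover everything between them: the union {X0, X1, X2, X3, X4, X5, X6, X7, X8, X9, X10, X11} is all of U.
No 3 of the 7 blocks cover everything (all 35 combinations miss at least one item), so 4 is optimal.

4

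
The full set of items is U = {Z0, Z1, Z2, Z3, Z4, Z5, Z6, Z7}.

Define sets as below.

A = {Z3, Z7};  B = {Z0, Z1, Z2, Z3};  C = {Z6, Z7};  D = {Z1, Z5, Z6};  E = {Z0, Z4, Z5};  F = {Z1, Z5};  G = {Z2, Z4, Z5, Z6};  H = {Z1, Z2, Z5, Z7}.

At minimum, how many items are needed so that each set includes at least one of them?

T = {Z0, Z5, Z7} meets every set (each contains at least one member of T), and |T| = 3.
No choice of 2 items meets every set, so 3 is the minimum.

3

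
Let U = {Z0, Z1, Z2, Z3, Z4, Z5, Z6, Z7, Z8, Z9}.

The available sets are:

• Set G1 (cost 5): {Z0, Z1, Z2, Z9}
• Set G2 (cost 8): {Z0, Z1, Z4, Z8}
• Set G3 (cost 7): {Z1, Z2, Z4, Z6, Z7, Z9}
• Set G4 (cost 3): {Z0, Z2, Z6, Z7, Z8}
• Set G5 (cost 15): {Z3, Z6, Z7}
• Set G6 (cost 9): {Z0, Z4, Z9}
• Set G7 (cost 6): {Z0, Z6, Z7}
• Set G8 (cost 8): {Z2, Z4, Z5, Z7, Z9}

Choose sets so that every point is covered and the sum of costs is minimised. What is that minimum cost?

31

G1, G4, G5, G8 together cover every point (G1 ∪ G4 ∪ G5 ∪ G8 = {Z0, Z1, Z2, Z3, Z4, Z5, Z6, Z7, Z8, Z9}); total cost 5 + 3 + 15 + 8 = 31.
The greedy pick G4, G3, G8, G5 costs 33; no covering selection beats 31.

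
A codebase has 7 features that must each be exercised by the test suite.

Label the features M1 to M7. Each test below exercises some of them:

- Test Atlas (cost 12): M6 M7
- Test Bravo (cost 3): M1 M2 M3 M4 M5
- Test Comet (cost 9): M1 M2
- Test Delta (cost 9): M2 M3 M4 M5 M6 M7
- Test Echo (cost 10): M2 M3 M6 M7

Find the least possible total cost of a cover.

12

Bravo, Delta together cover every feature (Bravo ∪ Delta = {M1, M2, M3, M4, M5, M6, M7}); total cost 3 + 9 = 12.
No covering selection has total cost below 12.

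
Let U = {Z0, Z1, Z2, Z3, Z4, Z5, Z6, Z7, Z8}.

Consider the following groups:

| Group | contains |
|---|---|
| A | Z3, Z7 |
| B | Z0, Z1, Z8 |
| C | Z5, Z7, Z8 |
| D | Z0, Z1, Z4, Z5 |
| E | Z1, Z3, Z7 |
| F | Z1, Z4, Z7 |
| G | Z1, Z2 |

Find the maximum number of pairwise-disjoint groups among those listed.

C, G are pairwise disjoint (C={Z5,Z7,Z8}; G={Z1,Z2}).
Every remaining group overlaps one of these, and no 3 of the listed groups are pairwise disjoint, so 2 is the maximum.

2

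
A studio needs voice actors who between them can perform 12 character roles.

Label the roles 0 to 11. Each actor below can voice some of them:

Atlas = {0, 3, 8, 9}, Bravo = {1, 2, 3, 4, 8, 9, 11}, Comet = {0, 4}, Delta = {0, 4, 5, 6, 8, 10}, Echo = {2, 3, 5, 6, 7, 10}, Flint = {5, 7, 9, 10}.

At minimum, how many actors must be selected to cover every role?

Take {Bravo, Delta, Flint}. Their union is {0, 1, 2, 3, 4, 5, 6, 7, 8, 9, 10, 11}, which is all 12 roles.
Only Bravo contains 1, so Bravo is forced; the remaining 5 roles need at least 2 more actors (each remaining actor adds at most 4) — so at least 3 actors are needed, and 3 is optimal.

3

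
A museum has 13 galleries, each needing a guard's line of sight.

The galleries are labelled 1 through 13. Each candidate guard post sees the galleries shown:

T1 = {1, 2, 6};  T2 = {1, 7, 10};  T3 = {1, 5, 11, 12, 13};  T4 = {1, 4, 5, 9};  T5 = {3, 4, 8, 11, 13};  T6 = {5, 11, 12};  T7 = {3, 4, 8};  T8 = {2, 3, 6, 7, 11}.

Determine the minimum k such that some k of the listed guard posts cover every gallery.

5

Take {T1, T2, T4, T5, T6}. Their union is {1, 2, 3, 4, 5, 6, 7, 8, 9, 10, 11, 12, 13}, which is all 13 galleries.
No 4 of the 8 guard posts cover everything (all 70 combinations miss at least one gallery), so 5 is optimal.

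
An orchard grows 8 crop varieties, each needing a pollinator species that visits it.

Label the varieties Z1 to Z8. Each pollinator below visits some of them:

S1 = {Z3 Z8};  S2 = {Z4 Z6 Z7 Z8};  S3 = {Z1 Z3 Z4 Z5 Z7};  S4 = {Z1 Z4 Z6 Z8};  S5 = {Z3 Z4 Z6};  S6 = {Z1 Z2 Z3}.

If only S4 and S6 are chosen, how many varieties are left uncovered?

Union of S4, S6 = {Z1, Z2, Z3, Z4, Z6, Z8}.
Not covered: Z5, Z7 — 2 varieties.

2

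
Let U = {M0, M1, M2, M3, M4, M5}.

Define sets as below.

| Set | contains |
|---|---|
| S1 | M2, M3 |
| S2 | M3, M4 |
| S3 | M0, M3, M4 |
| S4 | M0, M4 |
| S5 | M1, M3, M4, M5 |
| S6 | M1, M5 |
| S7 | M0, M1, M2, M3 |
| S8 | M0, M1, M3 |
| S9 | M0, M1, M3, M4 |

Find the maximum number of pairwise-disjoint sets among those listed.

S1, S4, S6 are pairwise disjoint (S1={M2,M3}; S4={M0,M4}; S6={M1,M5}).
Every remaining set overlaps one of these, and no 4 of the listed sets are pairwise disjoint, so 3 is the maximum.

3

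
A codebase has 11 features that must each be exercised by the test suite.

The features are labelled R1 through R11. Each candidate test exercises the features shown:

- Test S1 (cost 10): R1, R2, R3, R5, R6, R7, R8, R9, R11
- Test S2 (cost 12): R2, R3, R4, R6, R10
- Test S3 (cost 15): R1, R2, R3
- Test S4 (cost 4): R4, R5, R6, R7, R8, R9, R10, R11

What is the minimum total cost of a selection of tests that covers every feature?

14

S1, S4 together cover every feature (S1 ∪ S4 = {R1, R2, R3, R4, R5, R6, R7, R8, R9, R10, R11}); total cost 10 + 4 = 14.
No covering selection has total cost below 14.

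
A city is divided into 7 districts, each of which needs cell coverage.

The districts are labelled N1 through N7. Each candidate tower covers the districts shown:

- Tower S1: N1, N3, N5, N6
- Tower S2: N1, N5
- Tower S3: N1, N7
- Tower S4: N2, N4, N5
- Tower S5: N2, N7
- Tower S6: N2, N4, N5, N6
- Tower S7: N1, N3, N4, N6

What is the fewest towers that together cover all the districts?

S5 and S6 and S7 together: S5 ∪ S6 ∪ S7 = {N1, N2, N3, N4, N5, N6, N7} — every district is covered.
No 2 of the 7 towers cover everything (all 21 combinations miss at least one district), so 3 is optimal.

3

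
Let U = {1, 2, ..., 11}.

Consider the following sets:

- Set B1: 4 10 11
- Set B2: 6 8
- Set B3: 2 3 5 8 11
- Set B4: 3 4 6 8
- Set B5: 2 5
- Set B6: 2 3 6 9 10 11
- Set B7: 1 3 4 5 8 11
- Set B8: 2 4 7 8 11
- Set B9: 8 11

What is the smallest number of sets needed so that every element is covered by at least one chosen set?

3

B6 and B7 and B8 together: B6 ∪ B7 ∪ B8 = {1, 2, 3, 4, 5, 6, 7, 8, 9, 10, 11} — every element is covered.
Only B7 contains 1, so B7 is forced; the remaining 5 elements need at least 2 more sets (each remaining set adds at most 4) — so at least 3 sets are needed, and 3 is optimal.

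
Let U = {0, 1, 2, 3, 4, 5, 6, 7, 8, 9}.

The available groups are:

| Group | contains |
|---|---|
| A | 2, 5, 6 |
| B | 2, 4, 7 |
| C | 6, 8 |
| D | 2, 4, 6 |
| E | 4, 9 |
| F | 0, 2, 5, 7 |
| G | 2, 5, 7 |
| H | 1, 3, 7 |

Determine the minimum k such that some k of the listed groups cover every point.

4

Take {C, E, F, H}. Their union is {0, 1, 2, 3, 4, 5, 6, 7, 8, 9}, which is all 10 points.
Only F contains 0, so F is forced; the remaining 6 points need at least 3 more groups (each remaining group adds at most 2) — so at least 4 groups are needed, and 4 is optimal.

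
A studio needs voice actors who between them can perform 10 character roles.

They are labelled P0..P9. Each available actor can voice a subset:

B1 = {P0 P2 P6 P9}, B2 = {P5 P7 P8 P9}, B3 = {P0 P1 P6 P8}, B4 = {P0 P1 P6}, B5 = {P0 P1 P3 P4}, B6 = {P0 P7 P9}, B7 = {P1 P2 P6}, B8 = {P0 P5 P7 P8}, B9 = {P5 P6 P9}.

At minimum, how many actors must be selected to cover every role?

3

Take {B1, B5, B8}. Their union is {P0, P1, P2, P3, P4, P5, P6, P7, P8, P9}, which is all 10 roles.
Each actor has at most 4 roles, and 2·4 = 8 < 10 — so at least 3 actors are needed, and 3 is optimal.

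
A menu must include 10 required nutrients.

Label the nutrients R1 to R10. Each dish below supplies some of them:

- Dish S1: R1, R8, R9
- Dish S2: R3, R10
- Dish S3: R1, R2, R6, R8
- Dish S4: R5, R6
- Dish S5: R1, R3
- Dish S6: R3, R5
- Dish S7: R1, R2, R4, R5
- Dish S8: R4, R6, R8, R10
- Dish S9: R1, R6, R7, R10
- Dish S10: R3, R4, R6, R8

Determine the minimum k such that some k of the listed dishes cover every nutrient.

4

Take {S1, S2, S7, S9}. Their union is {R1, R2, R3, R4, R5, R6, R7, R8, R9, R10}, which is all 10 nutrients.
Only S1 contains R9, so S1 is forced; the remaining 7 nutrients need at least 3 more dishes (each remaining dish adds at most 3) — so at least 4 dishes are needed, and 4 is optimal.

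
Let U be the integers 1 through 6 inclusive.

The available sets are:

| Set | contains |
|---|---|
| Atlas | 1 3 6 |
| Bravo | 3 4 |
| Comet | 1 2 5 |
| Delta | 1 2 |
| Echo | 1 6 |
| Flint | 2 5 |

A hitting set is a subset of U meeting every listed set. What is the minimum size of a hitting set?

H = {1, 2, 3} meets every set (each contains at least one member of H), and |H| = 3.
The sets Bravo, Echo, Flint are pairwise disjoint, so any hitting set needs a separate item for each — at least 3. Hence 3 is optimal.

3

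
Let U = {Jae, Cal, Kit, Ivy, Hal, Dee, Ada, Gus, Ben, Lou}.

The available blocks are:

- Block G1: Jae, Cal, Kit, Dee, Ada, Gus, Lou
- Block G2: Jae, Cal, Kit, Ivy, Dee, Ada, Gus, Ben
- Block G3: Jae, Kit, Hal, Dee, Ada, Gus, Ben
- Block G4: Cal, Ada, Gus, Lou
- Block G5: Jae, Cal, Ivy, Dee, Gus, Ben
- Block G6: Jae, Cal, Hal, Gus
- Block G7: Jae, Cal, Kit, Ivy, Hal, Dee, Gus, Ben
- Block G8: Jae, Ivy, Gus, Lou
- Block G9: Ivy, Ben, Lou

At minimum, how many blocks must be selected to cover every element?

G1 and G7 together: G1 ∪ G7 = {Jae, Cal, Kit, Ivy, Hal, Dee, Ada, Gus, Ben, Lou} — every element is covered.
No single block has all 10 elements (the largest, G2, has 8), so 2 is optimal.

2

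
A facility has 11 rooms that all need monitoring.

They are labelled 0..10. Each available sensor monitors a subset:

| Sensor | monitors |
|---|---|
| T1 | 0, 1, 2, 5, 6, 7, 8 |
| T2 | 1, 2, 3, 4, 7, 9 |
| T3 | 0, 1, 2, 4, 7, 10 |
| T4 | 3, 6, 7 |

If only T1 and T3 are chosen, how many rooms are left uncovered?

Union of T1, T3 = {0, 1, 2, 4, 5, 6, 7, 8, 10}.
Not covered: 3, 9 — 2 rooms.

2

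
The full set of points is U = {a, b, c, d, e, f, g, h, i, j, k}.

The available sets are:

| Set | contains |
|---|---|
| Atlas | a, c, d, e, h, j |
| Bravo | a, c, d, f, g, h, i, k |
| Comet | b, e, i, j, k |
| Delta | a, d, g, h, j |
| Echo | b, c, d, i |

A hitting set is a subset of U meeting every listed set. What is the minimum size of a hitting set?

2

Take T = {c, j}. Each listed set contains at least one of these, so T is a hitting set of size 2.
No single point lies in every set, so at least 2 are needed and 2 is optimal.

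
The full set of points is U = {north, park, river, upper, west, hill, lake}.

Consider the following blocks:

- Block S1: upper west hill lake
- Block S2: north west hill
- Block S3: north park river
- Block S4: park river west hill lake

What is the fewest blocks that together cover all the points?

2

Take {S1, S3}. Their union is {north, park, river, upper, west, hill, lake}, which is all 7 points.
No single block has all 7 points (the largest, S4, has 5), so 2 is optimal.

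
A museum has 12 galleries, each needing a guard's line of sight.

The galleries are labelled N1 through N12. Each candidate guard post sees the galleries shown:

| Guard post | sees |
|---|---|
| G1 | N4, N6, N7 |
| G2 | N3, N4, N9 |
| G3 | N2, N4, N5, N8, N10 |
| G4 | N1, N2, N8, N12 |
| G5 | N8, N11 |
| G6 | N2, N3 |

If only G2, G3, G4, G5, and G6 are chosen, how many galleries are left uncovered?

Union of G2, G3, G4, G5, G6 = {N1, N2, N3, N4, N5, N8, N9, N10, N11, N12}.
Not covered: N6, N7 — 2 galleries.

2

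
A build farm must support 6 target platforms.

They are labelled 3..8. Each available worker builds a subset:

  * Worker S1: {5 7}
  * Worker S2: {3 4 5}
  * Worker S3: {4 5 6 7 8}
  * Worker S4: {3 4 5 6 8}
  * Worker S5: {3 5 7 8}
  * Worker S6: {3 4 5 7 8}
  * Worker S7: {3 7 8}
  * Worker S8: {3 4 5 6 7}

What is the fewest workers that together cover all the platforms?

S4 and S8 together: S4 ∪ S8 = {3, 4, 5, 6, 7, 8} — every platform is covered.
No single worker has all 6 platforms (the largest, S3, has 5), so 2 is optimal.

2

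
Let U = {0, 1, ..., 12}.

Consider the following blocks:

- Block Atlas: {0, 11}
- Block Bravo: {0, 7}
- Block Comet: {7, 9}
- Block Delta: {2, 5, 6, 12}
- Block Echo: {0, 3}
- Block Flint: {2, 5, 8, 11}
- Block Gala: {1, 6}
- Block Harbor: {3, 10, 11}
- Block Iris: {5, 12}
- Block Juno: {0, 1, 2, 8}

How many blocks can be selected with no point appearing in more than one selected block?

Comet, Echo, Gala, Iris are pairwise disjoint (Comet={7,9}; Echo={0,3}; Gala={1,6}; Iris={5,12}).
Every remaining block overlaps one of these, and no 5 of the listed blocks are pairwise disjoint, so 4 is the maximum.

4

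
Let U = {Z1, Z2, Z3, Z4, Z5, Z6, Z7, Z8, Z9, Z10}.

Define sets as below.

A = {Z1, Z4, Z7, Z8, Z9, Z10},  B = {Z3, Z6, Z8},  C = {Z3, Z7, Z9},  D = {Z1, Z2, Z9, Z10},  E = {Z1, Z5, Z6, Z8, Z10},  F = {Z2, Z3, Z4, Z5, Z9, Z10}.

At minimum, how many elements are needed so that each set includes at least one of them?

2

Take H = {Z6, Z9}. Each listed set contains at least one of these, so H is a hitting set of size 2.
The sets C, E are pairwise disjoint, so any hitting set needs a separate element for each — at least 2. Hence 2 is optimal.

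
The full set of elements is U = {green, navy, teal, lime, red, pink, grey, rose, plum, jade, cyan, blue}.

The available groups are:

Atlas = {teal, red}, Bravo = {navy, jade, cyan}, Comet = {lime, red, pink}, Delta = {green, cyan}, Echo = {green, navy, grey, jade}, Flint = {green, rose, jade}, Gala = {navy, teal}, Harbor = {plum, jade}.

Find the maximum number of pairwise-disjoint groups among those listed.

Comet, Delta, Gala, Harbor are pairwise disjoint (Comet={lime,red,pink}; Delta={green,cyan}; Gala={navy,teal}; Harbor={plum,jade}).
Every remaining group overlaps one of these, and no 5 of the listed groups are pairwise disjoint, so 4 is the maximum.

4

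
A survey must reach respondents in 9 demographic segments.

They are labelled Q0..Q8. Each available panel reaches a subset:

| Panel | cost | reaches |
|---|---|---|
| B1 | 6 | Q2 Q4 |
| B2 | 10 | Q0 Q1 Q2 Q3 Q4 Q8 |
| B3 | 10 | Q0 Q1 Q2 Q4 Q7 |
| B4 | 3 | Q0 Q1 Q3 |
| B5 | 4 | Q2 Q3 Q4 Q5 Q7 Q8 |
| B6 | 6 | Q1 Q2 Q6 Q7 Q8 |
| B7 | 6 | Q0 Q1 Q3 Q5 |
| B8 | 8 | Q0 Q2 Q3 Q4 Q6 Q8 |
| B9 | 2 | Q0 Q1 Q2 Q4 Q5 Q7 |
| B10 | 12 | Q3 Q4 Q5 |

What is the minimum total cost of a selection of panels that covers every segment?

10

B8, B9 together cover every segment (B8 ∪ B9 = {Q0, Q1, Q2, Q3, Q4, Q5, Q6, Q7, Q8}); total cost 8 + 2 = 10.
The greedy pick B9, B5, B6 costs 12; no covering selection beats 10.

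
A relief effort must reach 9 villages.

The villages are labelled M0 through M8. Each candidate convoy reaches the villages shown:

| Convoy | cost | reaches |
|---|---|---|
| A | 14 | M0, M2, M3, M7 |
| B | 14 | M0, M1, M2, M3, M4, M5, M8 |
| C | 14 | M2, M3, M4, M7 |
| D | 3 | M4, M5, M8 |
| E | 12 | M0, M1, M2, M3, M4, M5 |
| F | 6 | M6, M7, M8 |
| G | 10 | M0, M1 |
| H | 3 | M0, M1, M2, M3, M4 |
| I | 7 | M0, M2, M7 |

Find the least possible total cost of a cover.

12

D, F, H together cover every village (D ∪ F ∪ H = {M0, M1, M2, M3, M4, M5, M6, M7, M8}); total cost 3 + 6 + 3 = 12.
No covering selection has total cost below 12.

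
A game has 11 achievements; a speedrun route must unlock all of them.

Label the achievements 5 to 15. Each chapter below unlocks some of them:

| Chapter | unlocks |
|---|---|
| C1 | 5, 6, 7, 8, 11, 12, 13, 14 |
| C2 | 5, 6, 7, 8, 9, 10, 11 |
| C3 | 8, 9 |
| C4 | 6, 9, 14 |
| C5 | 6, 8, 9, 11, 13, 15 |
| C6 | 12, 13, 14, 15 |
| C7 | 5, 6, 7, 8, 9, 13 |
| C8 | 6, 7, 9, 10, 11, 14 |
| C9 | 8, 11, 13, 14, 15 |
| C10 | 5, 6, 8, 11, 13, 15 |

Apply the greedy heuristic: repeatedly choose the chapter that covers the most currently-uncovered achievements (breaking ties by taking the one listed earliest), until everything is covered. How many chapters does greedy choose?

Greedy: pick C1 (covers 8 new) → pick C2 (covers 2 new) → pick C5 (covers 1 new). Total picks: 3.
(The true minimum cover uses only 2 chapters, so greedy is not optimal here.)

3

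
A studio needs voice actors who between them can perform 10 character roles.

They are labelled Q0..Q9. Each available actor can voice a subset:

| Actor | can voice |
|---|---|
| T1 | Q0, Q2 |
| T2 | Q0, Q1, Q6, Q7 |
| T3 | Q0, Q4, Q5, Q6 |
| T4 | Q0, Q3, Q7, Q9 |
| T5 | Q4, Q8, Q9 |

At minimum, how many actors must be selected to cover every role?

5

T1 and T2 and T3 and T4 and T5 together: T1 ∪ T2 ∪ T3 ∪ T4 ∪ T5 = {Q0, Q1, Q2, Q3, Q4, Q5, Q6, Q7, Q8, Q9} — every role is covered.
No 4 of the 5 actors cover everything (all 5 combinations miss at least one role), so 5 is optimal.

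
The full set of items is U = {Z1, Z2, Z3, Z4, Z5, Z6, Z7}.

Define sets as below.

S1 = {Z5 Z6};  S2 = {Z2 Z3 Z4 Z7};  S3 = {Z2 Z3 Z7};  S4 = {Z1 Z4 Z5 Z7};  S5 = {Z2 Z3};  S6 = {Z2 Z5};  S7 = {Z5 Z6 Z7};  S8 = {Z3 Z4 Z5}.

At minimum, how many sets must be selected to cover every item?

S1 and S2 and S4 together: S1 ∪ S2 ∪ S4 = {Z1, Z2, Z3, Z4, Z5, Z6, Z7} — every item is covered.
Only S4 contains Z1, so S4 is forced; the remaining 3 items need at least 2 more sets (each remaining set adds at most 2) — so at least 3 sets are needed, and 3 is optimal.

3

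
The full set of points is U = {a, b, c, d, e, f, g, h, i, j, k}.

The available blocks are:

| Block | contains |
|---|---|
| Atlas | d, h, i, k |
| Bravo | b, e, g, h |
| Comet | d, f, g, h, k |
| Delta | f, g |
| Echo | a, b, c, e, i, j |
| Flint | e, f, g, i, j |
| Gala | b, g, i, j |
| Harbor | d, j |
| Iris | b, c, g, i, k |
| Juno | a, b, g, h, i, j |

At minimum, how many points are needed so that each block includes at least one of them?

3

T = {c, d, g} meets every block (each contains at least one member of T), and |T| = 3.
No choice of 2 points meets every block, so 3 is the minimum.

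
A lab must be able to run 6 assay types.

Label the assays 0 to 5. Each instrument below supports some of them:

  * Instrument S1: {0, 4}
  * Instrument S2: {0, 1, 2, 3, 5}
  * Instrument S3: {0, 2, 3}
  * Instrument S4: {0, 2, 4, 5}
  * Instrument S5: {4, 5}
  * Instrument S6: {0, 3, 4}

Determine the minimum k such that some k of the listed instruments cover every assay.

2

S2 and S5 together: S2 ∪ S5 = {0, 1, 2, 3, 4, 5} — every assay is covered.
No single instrument has all 6 assays (the largest, S2, has 5), so 2 is optimal.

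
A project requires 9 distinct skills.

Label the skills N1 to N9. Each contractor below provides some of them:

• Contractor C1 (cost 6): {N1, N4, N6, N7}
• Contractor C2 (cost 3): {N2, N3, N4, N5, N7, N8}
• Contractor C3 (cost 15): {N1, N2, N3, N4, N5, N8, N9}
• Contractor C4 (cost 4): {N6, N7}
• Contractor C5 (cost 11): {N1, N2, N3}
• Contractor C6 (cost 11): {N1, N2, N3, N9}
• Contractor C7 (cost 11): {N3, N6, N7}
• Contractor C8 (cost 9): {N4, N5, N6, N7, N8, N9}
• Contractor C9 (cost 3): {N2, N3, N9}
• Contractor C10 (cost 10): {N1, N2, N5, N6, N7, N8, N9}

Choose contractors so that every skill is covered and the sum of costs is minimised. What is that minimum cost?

12

C1, C2, C9 together cover every skill (C1 ∪ C2 ∪ C9 = {N1, N2, N3, N4, N5, N6, N7, N8, N9}); total cost 6 + 3 + 3 = 12.
No covering selection has total cost below 12.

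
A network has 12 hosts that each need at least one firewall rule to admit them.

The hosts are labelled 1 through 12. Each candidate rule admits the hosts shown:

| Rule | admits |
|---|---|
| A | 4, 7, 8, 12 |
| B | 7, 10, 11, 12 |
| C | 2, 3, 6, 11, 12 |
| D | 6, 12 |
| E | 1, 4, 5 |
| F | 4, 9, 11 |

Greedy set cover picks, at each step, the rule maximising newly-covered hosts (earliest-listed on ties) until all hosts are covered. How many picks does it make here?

Greedy: pick C (covers 5 new) → pick A (covers 3 new) → pick E (covers 2 new) → pick B (covers 1 new) → pick F (covers 1 new). Total picks: 5.

5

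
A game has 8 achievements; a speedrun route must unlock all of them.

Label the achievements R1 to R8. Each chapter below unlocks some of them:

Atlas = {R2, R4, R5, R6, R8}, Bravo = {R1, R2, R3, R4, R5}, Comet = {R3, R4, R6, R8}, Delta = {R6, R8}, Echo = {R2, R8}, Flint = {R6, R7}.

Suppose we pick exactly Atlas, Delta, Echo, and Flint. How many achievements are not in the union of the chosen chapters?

2

Union of Atlas, Delta, Echo, Flint = {R2, R4, R5, R6, R7, R8}.
Not covered: R1, R3 — 2 achievements.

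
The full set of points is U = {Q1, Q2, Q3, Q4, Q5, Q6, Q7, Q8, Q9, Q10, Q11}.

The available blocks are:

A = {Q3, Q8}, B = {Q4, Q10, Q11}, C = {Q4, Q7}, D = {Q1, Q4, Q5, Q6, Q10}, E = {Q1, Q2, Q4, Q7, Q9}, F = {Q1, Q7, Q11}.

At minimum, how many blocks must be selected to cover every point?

Take {A, B, D, E}. Their union is {Q1, Q2, Q3, Q4, Q5, Q6, Q7, Q8, Q9, Q10, Q11}, which is all 11 points.
No 3 of the 6 blocks cover everything (all 20 combinations miss at least one point), so 4 is optimal.

4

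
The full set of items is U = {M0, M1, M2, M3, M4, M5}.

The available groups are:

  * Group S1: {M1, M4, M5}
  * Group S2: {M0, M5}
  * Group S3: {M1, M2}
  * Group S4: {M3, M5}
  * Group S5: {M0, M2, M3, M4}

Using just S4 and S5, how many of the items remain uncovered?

1

Union of S4, S5 = {M0, M2, M3, M4, M5}.
Not covered: M1 — 1 item.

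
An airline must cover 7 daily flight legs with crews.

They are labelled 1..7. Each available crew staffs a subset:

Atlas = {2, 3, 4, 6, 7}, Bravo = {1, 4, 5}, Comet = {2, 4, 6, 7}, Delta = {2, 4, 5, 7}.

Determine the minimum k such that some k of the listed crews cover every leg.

2

Take {Atlas, Bravo}. Their union is {1, 2, 3, 4, 5, 6, 7}, which is all 7 legs.
No single crew has all 7 legs (the largest, Atlas, has 5), so 2 is optimal.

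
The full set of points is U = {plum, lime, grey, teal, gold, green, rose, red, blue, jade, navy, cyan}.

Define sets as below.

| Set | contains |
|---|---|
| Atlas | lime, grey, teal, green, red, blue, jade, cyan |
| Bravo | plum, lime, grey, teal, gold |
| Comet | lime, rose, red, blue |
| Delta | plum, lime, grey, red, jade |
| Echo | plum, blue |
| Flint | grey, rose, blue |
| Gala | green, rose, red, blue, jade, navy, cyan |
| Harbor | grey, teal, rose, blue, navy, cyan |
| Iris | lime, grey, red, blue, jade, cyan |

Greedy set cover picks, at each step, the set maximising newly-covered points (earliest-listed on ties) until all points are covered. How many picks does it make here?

3

Greedy: pick Atlas (covers 8 new) → pick Bravo (covers 2 new) → pick Gala (covers 2 new). Total picks: 3.
(The true minimum cover uses only 2 sets, so greedy is not optimal here.)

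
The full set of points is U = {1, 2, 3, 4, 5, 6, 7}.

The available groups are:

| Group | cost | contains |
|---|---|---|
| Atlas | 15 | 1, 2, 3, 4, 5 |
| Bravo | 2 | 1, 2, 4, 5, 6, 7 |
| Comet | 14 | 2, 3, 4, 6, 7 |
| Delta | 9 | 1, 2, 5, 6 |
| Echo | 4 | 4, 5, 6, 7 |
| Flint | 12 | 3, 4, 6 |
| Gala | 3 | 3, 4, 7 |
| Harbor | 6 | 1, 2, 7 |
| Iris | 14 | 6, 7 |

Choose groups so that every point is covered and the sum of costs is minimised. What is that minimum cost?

5

Bravo, Gala together cover every point (Bravo ∪ Gala = {1, 2, 3, 4, 5, 6, 7}); total cost 2 + 3 = 5.
No covering selection has total cost below 5.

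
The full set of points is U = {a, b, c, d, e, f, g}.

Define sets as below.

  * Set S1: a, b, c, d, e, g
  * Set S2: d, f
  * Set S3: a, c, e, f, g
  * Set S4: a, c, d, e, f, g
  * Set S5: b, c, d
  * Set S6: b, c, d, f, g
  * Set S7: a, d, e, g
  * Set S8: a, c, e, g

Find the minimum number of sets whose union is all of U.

Take {S1, S2}. Their union is {a, b, c, d, e, f, g}, which is all 7 points.
No single set has all 7 points (the largest, S1, has 6), so 2 is optimal.

2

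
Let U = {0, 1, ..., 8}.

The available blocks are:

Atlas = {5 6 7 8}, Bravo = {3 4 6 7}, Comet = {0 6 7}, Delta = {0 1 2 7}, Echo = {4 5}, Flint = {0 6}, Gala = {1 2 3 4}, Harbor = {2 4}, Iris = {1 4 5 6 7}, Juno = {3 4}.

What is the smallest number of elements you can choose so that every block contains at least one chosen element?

3

Take H = {2, 4, 6}. Each listed block contains at least one of these, so H is a hitting set of size 3.
No choice of 2 elements meets every block, so 3 is the minimum.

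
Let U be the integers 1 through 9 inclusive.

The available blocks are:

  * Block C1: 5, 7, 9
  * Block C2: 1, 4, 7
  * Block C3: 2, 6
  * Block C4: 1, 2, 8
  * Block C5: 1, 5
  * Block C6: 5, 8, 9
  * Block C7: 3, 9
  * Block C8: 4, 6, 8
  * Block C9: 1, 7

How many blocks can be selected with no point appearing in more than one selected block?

3

C2, C3, C6 are pairwise disjoint (C2={1,4,7}; C3={2,6}; C6={5,8,9}).
Every remaining block overlaps one of these, and no 4 of the listed blocks are pairwise disjoint, so 3 is the maximum.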